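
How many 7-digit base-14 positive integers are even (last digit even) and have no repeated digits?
Last∈{0,2,4,6,8,10,12}. Last=0: 1235520. Last nonzero: 6×12×P(12,5) = 6842880. Total = 8078400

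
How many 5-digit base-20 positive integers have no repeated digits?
First digit: 19 choices (nonzero). Then descending: 19 × 19 × 18 × 17 × 16 = 1767456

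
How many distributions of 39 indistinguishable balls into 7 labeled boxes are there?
C(39+7-1, 7-1) = C(45, 6) = 8145060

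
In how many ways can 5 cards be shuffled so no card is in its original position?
!5 = Σ_{j=0}^{5} (-1)^j·5!/j! = 120 - 120 + 60 - 20 + 5 - 1 = 44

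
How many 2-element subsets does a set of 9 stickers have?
C(9,2) = 9!/(2!×7!) = 36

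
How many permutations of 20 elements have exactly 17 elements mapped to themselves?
Choose the 17 fixed points C(20,17) = 1140, derange the rest: !3 = Σ_{j=0}^{3} (-1)^j·3!/j! = 6 - 6 + 3 - 1 = 2. Product = 1140 × 2 = 2280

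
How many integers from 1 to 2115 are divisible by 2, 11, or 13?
⌊2115/2⌋+⌊2115/11⌋+⌊2115/13⌋ - ⌊2115/22⌋-⌊2115/26⌋-⌊2115/143⌋ + ⌊2115/286⌋ = 1057+192+162 - 96-81-14 + 7 = 1227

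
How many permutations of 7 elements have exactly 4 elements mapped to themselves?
Choose the 4 fixed points C(7,4) = 35, derange the rest: !3 = Σ_{j=0}^{3} (-1)^j·3!/j! = 6 - 6 + 3 - 1 = 2. Product = 35 × 2 = 70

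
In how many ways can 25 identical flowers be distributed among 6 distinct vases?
C(25+6-1, 6-1) = C(30, 5) = 142506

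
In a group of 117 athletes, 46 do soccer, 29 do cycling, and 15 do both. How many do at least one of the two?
|A∪B| = |A| + |B| - |A∩B| = 46 + 29 - 15 = 60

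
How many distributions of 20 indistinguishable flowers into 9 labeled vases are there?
C(20+9-1, 9-1) = C(28, 8) = 3108105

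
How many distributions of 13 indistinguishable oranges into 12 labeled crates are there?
C(13+12-1, 12-1) = C(24, 11) = 2496144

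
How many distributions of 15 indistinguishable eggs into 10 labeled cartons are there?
C(15+10-1, 10-1) = C(24, 9) = 1307504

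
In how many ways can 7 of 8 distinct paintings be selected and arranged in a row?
P(8,7) = 8!/(8-7)! = 40320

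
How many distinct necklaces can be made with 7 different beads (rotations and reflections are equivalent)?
(7-1)!/2 = 720/2 = 360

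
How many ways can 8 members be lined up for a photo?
8! = 40320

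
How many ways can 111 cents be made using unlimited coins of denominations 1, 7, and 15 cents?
Coefficient of x^111 in 1/(1-x^1) · 1/(1-x^7) · 1/(1-x^15). Case on j = number of 15-cent coins (j = 0..7); remainder r = 111 - 15j is made from {1,7} in ⌊r/7⌋+1 ways. r = 111, 96, 81, 66, 51, 36, 21, 6 → 16 + 14 + 12 + 10 + 8 + 6 + 4 + 1 = 71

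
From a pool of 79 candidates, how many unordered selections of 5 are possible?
C(79,5) = 79!/(5!×74!) = 22537515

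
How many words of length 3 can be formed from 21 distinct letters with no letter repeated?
P(21,3) = 21!/(21-3)! = 7980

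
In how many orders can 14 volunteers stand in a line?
14! = 87178291200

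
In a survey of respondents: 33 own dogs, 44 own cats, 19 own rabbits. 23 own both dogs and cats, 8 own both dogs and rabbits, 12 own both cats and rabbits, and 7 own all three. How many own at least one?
|A∪B∪C| = 33+44+19-23-8-12+7 = 60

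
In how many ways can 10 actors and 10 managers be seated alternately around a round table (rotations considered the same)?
Fix one of the actors: (10-1)! ways for the remaining actors, × 10! ways for the managers = 362880 × 3628800 = 1316818944000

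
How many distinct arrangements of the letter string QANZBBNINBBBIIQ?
15! / (1! × 3! × 5! × 2! × 3! × 1!) = 151351200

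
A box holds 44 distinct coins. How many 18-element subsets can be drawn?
C(44,18) = 44!/(18!×26!) = 1029530696964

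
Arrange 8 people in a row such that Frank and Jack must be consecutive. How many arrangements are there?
Treat the 2 as one block: (8-2+1)! × 2! = 5040 × 2 = 10080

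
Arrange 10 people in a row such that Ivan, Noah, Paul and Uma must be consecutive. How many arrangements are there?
Treat the 4 as one block: (10-4+1)! × 4! = 5040 × 24 = 120960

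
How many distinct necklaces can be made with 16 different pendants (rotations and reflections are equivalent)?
(16-1)!/2 = 1307674368000/2 = 653837184000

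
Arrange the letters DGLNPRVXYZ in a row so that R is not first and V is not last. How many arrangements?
By inclusion-exclusion: 10! - 2×(10-1)! + (10-2)! = 3628800 - 725760 + 40320 = 2943360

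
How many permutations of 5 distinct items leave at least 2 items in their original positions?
Exactly j fixed points: C(5,j)·!(5-j); sum over j ≥ 2 (derangement numbers via !m = (m-1)·(!(m-1) + !(m-2)): !0..!3 = 1, 0, 1, 2). Σ_{j=2}^{5} C(5,j)·!(5-j) = C(5,2)·!3 + C(5,3)·!2 + C(5,4)·!1 + C(5,5)·!0 = 10·2 + 10·1 + 5·0 + 1·1 = 31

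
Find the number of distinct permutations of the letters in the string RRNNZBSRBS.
10! / (2! × 1! × 3! × 2! × 2!) = 75600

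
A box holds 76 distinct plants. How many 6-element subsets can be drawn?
C(76,6) = 76!/(6!×70!) = 218618940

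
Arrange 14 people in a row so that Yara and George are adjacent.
Treat as block: (14-1)! × 2! = 6227020800 × 2 = 12454041600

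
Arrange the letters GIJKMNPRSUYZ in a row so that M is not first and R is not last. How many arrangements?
By inclusion-exclusion: 12! - 2×(12-1)! + (12-2)! = 479001600 - 79833600 + 3628800 = 402796800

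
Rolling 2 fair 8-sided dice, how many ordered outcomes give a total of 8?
Coefficient of x^8 in (x + x² + ... + x^8)^2. By inclusion-exclusion on dice exceeding 8: Σ_j (-1)^j C(2,j)·C(8-1-8j, 1) = C(2,0)·C(7,1) = 1·7 = 7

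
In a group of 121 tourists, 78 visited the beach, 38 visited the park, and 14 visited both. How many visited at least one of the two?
|A∪B| = |A| + |B| - |A∩B| = 78 + 38 - 14 = 102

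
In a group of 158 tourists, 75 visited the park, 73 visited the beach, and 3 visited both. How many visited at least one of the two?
|A∪B| = |A| + |B| - |A∩B| = 75 + 73 - 3 = 145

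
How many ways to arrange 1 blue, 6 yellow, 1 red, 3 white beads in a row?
11! / (1! × 6! × 1! × 3!) = 9240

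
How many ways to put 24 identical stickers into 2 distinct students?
C(24+2-1, 2-1) = C(25, 1) = 25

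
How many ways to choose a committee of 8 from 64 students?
C(64,8) = 64!/(8!×56!) = 4426165368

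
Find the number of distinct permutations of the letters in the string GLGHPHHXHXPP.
12! / (1! × 2! × 2! × 4! × 3!) = 831600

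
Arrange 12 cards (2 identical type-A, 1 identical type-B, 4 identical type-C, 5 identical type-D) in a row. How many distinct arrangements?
12! / (2! × 1! × 4! × 5!) = 83160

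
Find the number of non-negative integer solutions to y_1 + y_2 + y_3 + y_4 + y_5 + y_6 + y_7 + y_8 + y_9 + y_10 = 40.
C(40+10-1, 10-1) = C(49, 9) = 2054455634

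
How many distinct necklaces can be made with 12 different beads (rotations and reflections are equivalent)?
(12-1)!/2 = 39916800/2 = 19958400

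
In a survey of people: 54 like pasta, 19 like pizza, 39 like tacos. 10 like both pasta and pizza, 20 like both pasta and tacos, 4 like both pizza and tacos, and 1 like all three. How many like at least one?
|A∪B∪C| = 54+19+39-10-20-4+1 = 79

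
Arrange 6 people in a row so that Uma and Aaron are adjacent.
Treat as block: (6-1)! × 2! = 120 × 2 = 240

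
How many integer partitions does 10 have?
Pentagonal recurrence p(n) = p(n-1) + p(n-2) - p(n-5) - p(n-7) + p(n-12) + p(n-15) - ... gives p(0..9) = 1, 1, 2, 3, 5, 7, 11, 15, 22, 30. p(10) = p(9) + p(8) - p(5) - p(3) = 30 + 22 - 7 - 3 = 42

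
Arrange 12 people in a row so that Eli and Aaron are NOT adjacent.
Total - adjacent = 12! - (12-1)!×2 = 479001600 - 79833600 = 399168000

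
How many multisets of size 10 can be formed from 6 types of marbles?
C(10+6-1, 6-1) = C(15, 5) = 3003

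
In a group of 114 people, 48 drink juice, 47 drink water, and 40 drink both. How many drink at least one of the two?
|A∪B| = |A| + |B| - |A∩B| = 48 + 47 - 40 = 55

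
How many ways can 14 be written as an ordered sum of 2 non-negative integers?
C(14+2-1, 2-1) = C(15, 1) = 15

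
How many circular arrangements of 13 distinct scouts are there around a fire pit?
Circular: fix one position, arrange the rest. (13-1)! = 479001600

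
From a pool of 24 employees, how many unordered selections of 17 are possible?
C(24,17) = 24!/(17!×7!) = 346104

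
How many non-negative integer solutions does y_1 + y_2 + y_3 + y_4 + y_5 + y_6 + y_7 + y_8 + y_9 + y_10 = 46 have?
C(46+10-1, 10-1) = C(55, 9) = 6358402050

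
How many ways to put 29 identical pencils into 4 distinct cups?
C(29+4-1, 4-1) = C(32, 3) = 4960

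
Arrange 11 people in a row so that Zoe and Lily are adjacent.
Treat as block: (11-1)! × 2! = 3628800 × 2 = 7257600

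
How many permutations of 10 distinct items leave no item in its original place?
!10 = Σ_{j=0}^{10} (-1)^j·10!/j! = 3628800 - 3628800 + 1814400 - 604800 + 151200 - 30240 + 5040 - 720 + 90 - 10 + 1 = 1334961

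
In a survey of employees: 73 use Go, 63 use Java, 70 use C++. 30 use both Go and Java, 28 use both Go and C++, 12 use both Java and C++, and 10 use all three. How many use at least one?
|A∪B∪C| = 73+63+70-30-28-12+10 = 146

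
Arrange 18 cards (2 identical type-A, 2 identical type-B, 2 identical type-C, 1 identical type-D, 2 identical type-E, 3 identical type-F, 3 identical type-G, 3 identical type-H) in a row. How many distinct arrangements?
18! / (2! × 2! × 2! × 1! × 2! × 3! × 3! × 3!) = 1852538688000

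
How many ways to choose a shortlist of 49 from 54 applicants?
C(54,49) = 54!/(49!×5!) = 3162510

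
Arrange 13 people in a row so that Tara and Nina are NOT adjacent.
Total - adjacent = 13! - (13-1)!×2 = 6227020800 - 958003200 = 5269017600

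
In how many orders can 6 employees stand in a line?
6! = 720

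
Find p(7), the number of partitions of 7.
Pentagonal recurrence p(n) = p(n-1) + p(n-2) - p(n-5) - p(n-7) + p(n-12) + p(n-15) - ... gives p(0..6) = 1, 1, 2, 3, 5, 7, 11. p(7) = p(6) + p(5) - p(2) - p(0) = 11 + 7 - 2 - 1 = 15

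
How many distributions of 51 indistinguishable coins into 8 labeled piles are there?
C(51+8-1, 8-1) = C(58, 7) = 300674088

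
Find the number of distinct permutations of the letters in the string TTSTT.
5! / (4! × 1!) = 5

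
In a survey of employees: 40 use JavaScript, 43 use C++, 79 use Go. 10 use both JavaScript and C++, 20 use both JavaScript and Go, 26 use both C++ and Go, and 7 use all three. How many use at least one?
|A∪B∪C| = 40+43+79-10-20-26+7 = 113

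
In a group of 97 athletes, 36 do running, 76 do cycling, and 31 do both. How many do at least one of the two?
|A∪B| = |A| + |B| - |A∩B| = 36 + 76 - 31 = 81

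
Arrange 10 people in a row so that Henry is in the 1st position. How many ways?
Fix one position: (10-1)! = 362880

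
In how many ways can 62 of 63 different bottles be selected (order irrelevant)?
C(63,62) = 63!/(62!×1!) = 63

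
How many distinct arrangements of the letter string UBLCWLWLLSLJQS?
14! / (1! × 1! × 2! × 1! × 5! × 1! × 2! × 1!) = 181621440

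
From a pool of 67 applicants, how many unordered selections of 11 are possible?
C(67,11) = 67!/(11!×56!) = 1285063345176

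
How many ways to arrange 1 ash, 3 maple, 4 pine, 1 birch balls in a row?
9! / (1! × 3! × 4! × 1!) = 2520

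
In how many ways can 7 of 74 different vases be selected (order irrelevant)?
C(74,7) = 74!/(7!×67!) = 1799579064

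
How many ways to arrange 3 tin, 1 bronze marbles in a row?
4! / (3! × 1!) = 4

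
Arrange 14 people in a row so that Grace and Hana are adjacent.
Treat as block: (14-1)! × 2! = 6227020800 × 2 = 12454041600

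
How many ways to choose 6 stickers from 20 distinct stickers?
C(20,6) = 20!/(6!×14!) = 38760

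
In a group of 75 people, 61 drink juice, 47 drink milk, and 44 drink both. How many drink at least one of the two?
|A∪B| = |A| + |B| - |A∩B| = 61 + 47 - 44 = 64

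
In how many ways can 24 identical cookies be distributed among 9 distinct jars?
C(24+9-1, 9-1) = C(32, 8) = 10518300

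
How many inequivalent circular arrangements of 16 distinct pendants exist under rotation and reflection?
(16-1)!/2 = 1307674368000/2 = 653837184000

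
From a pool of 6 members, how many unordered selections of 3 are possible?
C(6,3) = 6!/(3!×3!) = 20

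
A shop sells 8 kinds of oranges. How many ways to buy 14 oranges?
C(14+8-1, 8-1) = C(21, 7) = 116280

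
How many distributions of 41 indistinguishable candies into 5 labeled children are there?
C(41+5-1, 5-1) = C(45, 4) = 148995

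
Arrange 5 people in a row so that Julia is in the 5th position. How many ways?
Fix one position: (5-1)! = 24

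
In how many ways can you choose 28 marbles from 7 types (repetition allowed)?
C(28+7-1, 7-1) = C(34, 6) = 1344904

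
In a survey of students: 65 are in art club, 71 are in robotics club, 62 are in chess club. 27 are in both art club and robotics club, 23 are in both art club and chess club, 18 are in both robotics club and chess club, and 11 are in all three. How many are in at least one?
|A∪B∪C| = 65+71+62-27-23-18+11 = 141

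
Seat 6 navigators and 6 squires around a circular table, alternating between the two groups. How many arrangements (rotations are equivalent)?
Fix one of the navigators: (6-1)! ways for the remaining navigators, × 6! ways for the squires = 120 × 720 = 86400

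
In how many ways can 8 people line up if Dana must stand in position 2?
Fix one position: (8-1)! = 5040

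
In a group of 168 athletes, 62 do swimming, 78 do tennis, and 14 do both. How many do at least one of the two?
|A∪B| = |A| + |B| - |A∩B| = 62 + 78 - 14 = 126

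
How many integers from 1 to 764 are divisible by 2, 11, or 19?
⌊764/2⌋+⌊764/11⌋+⌊764/19⌋ - ⌊764/22⌋-⌊764/38⌋-⌊764/209⌋ + ⌊764/418⌋ = 382+69+40 - 34-20-3 + 1 = 435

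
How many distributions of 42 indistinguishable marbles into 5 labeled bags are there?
C(42+5-1, 5-1) = C(46, 4) = 163185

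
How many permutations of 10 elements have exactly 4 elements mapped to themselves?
Choose the 4 fixed points C(10,4) = 210, derange the rest: !6 = Σ_{j=0}^{6} (-1)^j·6!/j! = 720 - 720 + 360 - 120 + 30 - 6 + 1 = 265. Product = 210 × 265 = 55650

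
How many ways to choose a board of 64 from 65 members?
C(65,64) = 65!/(64!×1!) = 65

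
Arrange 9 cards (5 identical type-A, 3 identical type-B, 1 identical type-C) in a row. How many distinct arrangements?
9! / (5! × 3! × 1!) = 504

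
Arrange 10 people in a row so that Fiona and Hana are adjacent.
Treat as block: (10-1)! × 2! = 362880 × 2 = 725760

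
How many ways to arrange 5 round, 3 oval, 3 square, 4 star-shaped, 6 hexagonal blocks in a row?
21! / (5! × 3! × 3! × 4! × 6!) = 684410126400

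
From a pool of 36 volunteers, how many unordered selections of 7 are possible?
C(36,7) = 36!/(7!×29!) = 8347680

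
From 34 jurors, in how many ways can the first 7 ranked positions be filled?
P(34,7) = 34!/(34-7)! = 27113264640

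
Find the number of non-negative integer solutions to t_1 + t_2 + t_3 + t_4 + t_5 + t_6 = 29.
C(29+6-1, 6-1) = C(34, 5) = 278256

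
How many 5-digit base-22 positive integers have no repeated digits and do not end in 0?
Last digit: 21 nonzero choices. First digit: 20 (nonzero, ≠last). Middle 3: P(20,3) = 6840. Total = 2872800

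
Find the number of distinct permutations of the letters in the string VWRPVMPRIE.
10! / (1! × 2! × 2! × 1! × 1! × 2! × 1!) = 453600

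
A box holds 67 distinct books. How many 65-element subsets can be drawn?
C(67,65) = 67!/(65!×2!) = 2211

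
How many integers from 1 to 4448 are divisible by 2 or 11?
⌊4448/2⌋ + ⌊4448/11⌋ - ⌊4448/22⌋ = 2224 + 404 - 202 = 2426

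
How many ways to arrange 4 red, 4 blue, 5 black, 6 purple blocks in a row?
19! / (4! × 4! × 5! × 6!) = 2444321880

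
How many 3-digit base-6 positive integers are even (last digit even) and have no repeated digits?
Last∈{0,2,4}. Last=0: 20. Last nonzero: 2×4×P(4,1) = 32. Total = 52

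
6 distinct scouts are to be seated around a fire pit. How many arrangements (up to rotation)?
Circular: fix one position, arrange the rest. (6-1)! = 120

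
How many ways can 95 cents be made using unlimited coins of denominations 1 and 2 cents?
Coefficient of x^95 in 1/(1-x^1) · 1/(1-x^2). Use j coins of 2 for j = 0..⌊95/2⌋ = 47, the rest in 1s: 47 + 1 = 48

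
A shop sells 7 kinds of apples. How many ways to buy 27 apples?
C(27+7-1, 7-1) = C(33, 6) = 1107568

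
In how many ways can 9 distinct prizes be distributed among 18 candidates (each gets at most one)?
P(18,9) = 18!/(18-9)! = 17643225600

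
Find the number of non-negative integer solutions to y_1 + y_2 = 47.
C(47+2-1, 2-1) = C(48, 1) = 48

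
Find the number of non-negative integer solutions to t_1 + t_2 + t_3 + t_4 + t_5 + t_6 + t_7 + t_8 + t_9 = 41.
C(41+9-1, 9-1) = C(49, 8) = 450978066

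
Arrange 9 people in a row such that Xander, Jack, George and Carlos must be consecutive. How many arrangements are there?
Treat the 4 as one block: (9-4+1)! × 4! = 720 × 24 = 17280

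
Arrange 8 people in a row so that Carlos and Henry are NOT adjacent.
Total - adjacent = 8! - (8-1)!×2 = 40320 - 10080 = 30240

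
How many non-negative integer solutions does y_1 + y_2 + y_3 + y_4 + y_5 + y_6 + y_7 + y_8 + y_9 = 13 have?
C(13+9-1, 9-1) = C(21, 8) = 203490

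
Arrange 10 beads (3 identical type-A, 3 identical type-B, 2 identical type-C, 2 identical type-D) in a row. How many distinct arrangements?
10! / (3! × 3! × 2! × 2!) = 25200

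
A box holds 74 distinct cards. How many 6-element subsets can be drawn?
C(74,6) = 74!/(6!×68!) = 185250786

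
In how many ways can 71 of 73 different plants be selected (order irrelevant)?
C(73,71) = 73!/(71!×2!) = 2628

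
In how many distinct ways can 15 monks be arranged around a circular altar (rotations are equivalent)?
Circular: fix one position, arrange the rest. (15-1)! = 87178291200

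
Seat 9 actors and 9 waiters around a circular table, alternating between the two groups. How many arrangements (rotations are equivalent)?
Fix one of the actors: (9-1)! ways for the remaining actors, × 9! ways for the waiters = 40320 × 362880 = 14631321600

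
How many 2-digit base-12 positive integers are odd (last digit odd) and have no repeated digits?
Last∈{1,3,5,7,9,11}. Last=0: 0. Last nonzero: 6×10×P(10,0) = 60. Total = 60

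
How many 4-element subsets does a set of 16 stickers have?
C(16,4) = 16!/(4!×12!) = 1820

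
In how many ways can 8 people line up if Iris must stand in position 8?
Fix one position: (8-1)! = 5040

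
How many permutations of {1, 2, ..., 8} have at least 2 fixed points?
Exactly j fixed points: C(8,j)·!(8-j); sum over j ≥ 2 (derangement numbers via !m = (m-1)·(!(m-1) + !(m-2)): !0..!6 = 1, 0, 1, 2, 9, 44, 265). Σ_{j=2}^{8} C(8,j)·!(8-j) = C(8,2)·!6 + C(8,3)·!5 + C(8,4)·!4 + C(8,5)·!3 + C(8,6)·!2 + C(8,7)·!1 + C(8,8)·!0 = 28·265 + 56·44 + 70·9 + 56·2 + 28·1 + 8·0 + 1·1 = 10655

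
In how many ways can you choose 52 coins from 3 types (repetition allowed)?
C(52+3-1, 3-1) = C(54, 2) = 1431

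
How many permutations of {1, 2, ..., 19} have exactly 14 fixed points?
Choose the 14 fixed points C(19,14) = 11628, derange the rest: !5 = Σ_{j=0}^{5} (-1)^j·5!/j! = 120 - 120 + 60 - 20 + 5 - 1 = 44. Product = 11628 × 44 = 511632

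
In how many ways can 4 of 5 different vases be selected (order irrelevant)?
C(5,4) = 5!/(4!×1!) = 5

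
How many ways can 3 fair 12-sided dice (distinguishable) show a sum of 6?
Coefficient of x^6 in (x + x² + ... + x^12)^3. By inclusion-exclusion on dice exceeding 12: Σ_j (-1)^j C(3,j)·C(6-1-12j, 2) = C(3,0)·C(5,2) = 1·10 = 10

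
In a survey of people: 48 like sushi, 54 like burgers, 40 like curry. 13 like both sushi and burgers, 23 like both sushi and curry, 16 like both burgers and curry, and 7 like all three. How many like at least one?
|A∪B∪C| = 48+54+40-13-23-16+7 = 97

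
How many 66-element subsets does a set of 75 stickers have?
C(75,66) = 75!/(66!×9!) = 125595622175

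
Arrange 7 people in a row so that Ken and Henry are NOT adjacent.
Total - adjacent = 7! - (7-1)!×2 = 5040 - 1440 = 3600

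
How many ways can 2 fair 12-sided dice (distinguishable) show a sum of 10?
Coefficient of x^10 in (x + x² + ... + x^12)^2. By inclusion-exclusion on dice exceeding 12: Σ_j (-1)^j C(2,j)·C(10-1-12j, 1) = C(2,0)·C(9,1) = 1·9 = 9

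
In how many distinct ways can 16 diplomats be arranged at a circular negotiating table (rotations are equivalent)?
Circular: fix one position, arrange the rest. (16-1)! = 1307674368000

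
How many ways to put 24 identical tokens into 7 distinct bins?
C(24+7-1, 7-1) = C(30, 6) = 593775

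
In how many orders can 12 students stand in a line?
12! = 479001600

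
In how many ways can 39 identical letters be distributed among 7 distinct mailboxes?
C(39+7-1, 7-1) = C(45, 6) = 8145060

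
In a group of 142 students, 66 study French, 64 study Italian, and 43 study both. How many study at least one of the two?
|A∪B| = |A| + |B| - |A∩B| = 66 + 64 - 43 = 87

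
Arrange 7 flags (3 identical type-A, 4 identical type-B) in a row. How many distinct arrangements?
7! / (3! × 4!) = 35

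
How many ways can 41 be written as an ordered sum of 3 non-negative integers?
C(41+3-1, 3-1) = C(43, 2) = 903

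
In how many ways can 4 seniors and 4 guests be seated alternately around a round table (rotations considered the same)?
Fix one of the seniors: (4-1)! ways for the remaining seniors, × 4! ways for the guests = 6 × 24 = 144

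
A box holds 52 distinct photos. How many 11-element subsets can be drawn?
C(52,11) = 52!/(11!×41!) = 60403728840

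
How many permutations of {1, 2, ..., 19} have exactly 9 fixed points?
Choose the 9 fixed points C(19,9) = 92378, derange the rest: !10 = Σ_{j=0}^{10} (-1)^j·10!/j! = 3628800 - 3628800 + 1814400 - 604800 + 151200 - 30240 + 5040 - 720 + 90 - 10 + 1 = 1334961. Product = 92378 × 1334961 = 123321027258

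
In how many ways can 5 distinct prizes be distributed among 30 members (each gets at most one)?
P(30,5) = 30!/(30-5)! = 17100720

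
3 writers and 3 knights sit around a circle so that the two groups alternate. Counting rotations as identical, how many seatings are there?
Fix one of the writers: (3-1)! ways for the remaining writers, × 3! ways for the knights = 2 × 6 = 12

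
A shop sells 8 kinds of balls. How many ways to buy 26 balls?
C(26+8-1, 8-1) = C(33, 7) = 4272048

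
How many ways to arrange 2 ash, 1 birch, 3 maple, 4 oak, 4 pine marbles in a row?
14! / (2! × 1! × 3! × 4! × 4!) = 12612600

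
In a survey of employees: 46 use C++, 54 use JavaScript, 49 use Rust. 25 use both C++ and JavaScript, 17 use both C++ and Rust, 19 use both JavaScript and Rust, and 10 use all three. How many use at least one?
|A∪B∪C| = 46+54+49-25-17-19+10 = 98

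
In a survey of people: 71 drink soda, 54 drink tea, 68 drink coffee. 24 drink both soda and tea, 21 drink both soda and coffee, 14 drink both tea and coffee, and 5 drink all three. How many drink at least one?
|A∪B∪C| = 71+54+68-24-21-14+5 = 139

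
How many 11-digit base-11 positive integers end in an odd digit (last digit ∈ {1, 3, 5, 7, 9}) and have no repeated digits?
Last∈{1,3,5,7,9}. Last=0: 0. Last nonzero: 5×9×P(9,9) = 16329600. Total = 16329600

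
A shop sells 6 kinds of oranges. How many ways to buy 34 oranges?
C(34+6-1, 6-1) = C(39, 5) = 575757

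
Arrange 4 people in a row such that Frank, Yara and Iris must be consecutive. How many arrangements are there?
Treat the 3 as one block: (4-3+1)! × 3! = 2 × 6 = 12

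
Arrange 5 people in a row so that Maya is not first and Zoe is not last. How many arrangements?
By inclusion-exclusion: 5! - 2×(5-1)! + (5-2)! = 120 - 48 + 6 = 78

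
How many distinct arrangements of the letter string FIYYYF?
6! / (1! × 2! × 3!) = 60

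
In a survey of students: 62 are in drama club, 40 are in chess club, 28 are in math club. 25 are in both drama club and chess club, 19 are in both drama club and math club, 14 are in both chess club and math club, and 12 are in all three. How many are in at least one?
|A∪B∪C| = 62+40+28-25-19-14+12 = 84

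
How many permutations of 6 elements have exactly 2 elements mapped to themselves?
Choose the 2 fixed points C(6,2) = 15, derange the rest: !4 = Σ_{j=0}^{4} (-1)^j·4!/j! = 24 - 24 + 12 - 4 + 1 = 9. Product = 15 × 9 = 135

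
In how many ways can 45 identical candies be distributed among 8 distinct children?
C(45+8-1, 8-1) = C(52, 7) = 133784560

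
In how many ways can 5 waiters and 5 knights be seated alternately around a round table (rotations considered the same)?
Fix one of the waiters: (5-1)! ways for the remaining waiters, × 5! ways for the knights = 24 × 120 = 2880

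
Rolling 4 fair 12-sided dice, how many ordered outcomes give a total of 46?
Coefficient of x^46 in (x + x² + ... + x^12)^4. By inclusion-exclusion on dice exceeding 12: Σ_j (-1)^j C(4,j)·C(46-1-12j, 3) = C(4,0)·C(45,3) - C(4,1)·C(33,3) + C(4,2)·C(21,3) - C(4,3)·C(9,3) = 1·14190 - 4·5456 + 6·1330 - 4·84 = 10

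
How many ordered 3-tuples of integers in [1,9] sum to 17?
Coefficient of x^17 in (x + x² + ... + x^9)^3. By inclusion-exclusion on dice exceeding 9: Σ_j (-1)^j C(3,j)·C(17-1-9j, 2) = C(3,0)·C(16,2) - C(3,1)·C(7,2) = 1·120 - 3·21 = 57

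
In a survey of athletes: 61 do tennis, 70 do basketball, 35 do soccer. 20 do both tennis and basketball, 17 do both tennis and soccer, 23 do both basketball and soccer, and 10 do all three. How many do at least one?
|A∪B∪C| = 61+70+35-20-17-23+10 = 116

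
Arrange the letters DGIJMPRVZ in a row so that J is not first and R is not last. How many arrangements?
By inclusion-exclusion: 9! - 2×(9-1)! + (9-2)! = 362880 - 80640 + 5040 = 287280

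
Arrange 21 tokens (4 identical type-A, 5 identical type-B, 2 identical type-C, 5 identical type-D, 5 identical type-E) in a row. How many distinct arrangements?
21! / (4! × 5! × 2! × 5! × 5!) = 615969113760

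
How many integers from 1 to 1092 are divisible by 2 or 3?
⌊1092/2⌋ + ⌊1092/3⌋ - ⌊1092/6⌋ = 546 + 364 - 182 = 728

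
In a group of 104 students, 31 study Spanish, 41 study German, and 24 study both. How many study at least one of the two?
|A∪B| = |A| + |B| - |A∩B| = 31 + 41 - 24 = 48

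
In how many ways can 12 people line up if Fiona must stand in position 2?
Fix one position: (12-1)! = 39916800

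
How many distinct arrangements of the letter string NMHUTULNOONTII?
14! / (2! × 3! × 1! × 2! × 2! × 1! × 1! × 2!) = 908107200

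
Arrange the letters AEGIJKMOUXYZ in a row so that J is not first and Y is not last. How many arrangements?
By inclusion-exclusion: 12! - 2×(12-1)! + (12-2)! = 479001600 - 79833600 + 3628800 = 402796800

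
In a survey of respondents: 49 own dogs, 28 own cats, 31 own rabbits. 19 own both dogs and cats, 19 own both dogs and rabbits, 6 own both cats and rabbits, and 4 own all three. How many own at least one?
|A∪B∪C| = 49+28+31-19-19-6+4 = 68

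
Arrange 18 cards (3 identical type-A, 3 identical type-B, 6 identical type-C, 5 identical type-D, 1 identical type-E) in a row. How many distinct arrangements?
18! / (3! × 3! × 6! × 5! × 1!) = 2058376320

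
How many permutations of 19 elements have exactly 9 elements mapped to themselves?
Choose the 9 fixed points C(19,9) = 92378, derange the rest: !10 = Σ_{j=0}^{10} (-1)^j·10!/j! = 3628800 - 3628800 + 1814400 - 604800 + 151200 - 30240 + 5040 - 720 + 90 - 10 + 1 = 1334961. Product = 92378 × 1334961 = 123321027258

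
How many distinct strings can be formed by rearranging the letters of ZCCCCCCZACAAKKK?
15! / (3! × 3! × 2! × 7!) = 3603600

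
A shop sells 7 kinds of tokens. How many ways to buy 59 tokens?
C(59+7-1, 7-1) = C(65, 6) = 82598880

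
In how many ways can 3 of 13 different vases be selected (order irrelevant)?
C(13,3) = 13!/(3!×10!) = 286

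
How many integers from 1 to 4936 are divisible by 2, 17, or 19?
⌊4936/2⌋+⌊4936/17⌋+⌊4936/19⌋ - ⌊4936/34⌋-⌊4936/38⌋-⌊4936/323⌋ + ⌊4936/646⌋ = 2468+290+259 - 145-129-15 + 7 = 2735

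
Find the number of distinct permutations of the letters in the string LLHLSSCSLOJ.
11! / (1! × 4! × 1! × 3! × 1! × 1!) = 277200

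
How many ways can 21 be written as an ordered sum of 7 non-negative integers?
C(21+7-1, 7-1) = C(27, 6) = 296010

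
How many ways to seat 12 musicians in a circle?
Circular: fix one position, arrange the rest. (12-1)! = 39916800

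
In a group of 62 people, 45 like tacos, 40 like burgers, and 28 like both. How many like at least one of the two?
|A∪B| = |A| + |B| - |A∩B| = 45 + 40 - 28 = 57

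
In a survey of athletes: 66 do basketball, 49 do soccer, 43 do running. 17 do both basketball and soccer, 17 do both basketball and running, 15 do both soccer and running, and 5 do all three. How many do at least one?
|A∪B∪C| = 66+49+43-17-17-15+5 = 114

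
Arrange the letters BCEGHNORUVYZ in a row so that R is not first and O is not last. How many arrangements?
By inclusion-exclusion: 12! - 2×(12-1)! + (12-2)! = 479001600 - 79833600 + 3628800 = 402796800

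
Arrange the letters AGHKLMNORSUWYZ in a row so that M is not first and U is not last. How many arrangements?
By inclusion-exclusion: 14! - 2×(14-1)! + (14-2)! = 87178291200 - 12454041600 + 479001600 = 75203251200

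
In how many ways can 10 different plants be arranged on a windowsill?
10! = 3628800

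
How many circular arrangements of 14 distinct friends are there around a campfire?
Circular: fix one position, arrange the rest. (14-1)! = 6227020800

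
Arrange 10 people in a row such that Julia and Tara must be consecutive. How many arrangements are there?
Treat the 2 as one block: (10-2+1)! × 2! = 362880 × 2 = 725760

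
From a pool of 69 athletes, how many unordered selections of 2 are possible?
C(69,2) = 69!/(2!×67!) = 2346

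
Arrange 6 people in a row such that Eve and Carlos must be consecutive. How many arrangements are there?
Treat the 2 as one block: (6-2+1)! × 2! = 120 × 2 = 240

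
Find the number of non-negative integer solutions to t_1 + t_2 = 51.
C(51+2-1, 2-1) = C(52, 1) = 52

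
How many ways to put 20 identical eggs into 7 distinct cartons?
C(20+7-1, 7-1) = C(26, 6) = 230230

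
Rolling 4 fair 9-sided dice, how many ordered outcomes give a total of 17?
Coefficient of x^17 in (x + x² + ... + x^9)^4. By inclusion-exclusion on dice exceeding 9: Σ_j (-1)^j C(4,j)·C(17-1-9j, 3) = C(4,0)·C(16,3) - C(4,1)·C(7,3) = 1·560 - 4·35 = 420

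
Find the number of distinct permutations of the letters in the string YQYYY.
5! / (1! × 4!) = 5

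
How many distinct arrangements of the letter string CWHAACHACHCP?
12! / (1! × 4! × 3! × 1! × 3!) = 554400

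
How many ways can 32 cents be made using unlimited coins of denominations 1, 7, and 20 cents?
Coefficient of x^32 in 1/(1-x^1) · 1/(1-x^7) · 1/(1-x^20). Case on j = number of 20-cent coins (j = 0..1); remainder r = 32 - 20j is made from {1,7} in ⌊r/7⌋+1 ways. r = 32, 12 → 5 + 2 = 7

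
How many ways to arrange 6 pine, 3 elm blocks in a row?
9! / (6! × 3!) = 84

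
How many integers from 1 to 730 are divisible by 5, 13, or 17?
⌊730/5⌋+⌊730/13⌋+⌊730/17⌋ - ⌊730/65⌋-⌊730/85⌋-⌊730/221⌋ + ⌊730/1105⌋ = 146+56+42 - 11-8-3 + 0 = 222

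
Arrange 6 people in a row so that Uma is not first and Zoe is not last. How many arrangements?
By inclusion-exclusion: 6! - 2×(6-1)! + (6-2)! = 720 - 240 + 24 = 504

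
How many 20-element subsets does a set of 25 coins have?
C(25,20) = 25!/(20!×5!) = 53130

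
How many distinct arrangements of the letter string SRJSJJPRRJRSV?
13! / (1! × 4! × 1! × 3! × 4!) = 1801800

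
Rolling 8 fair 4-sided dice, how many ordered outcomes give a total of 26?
Coefficient of x^26 in (x + x² + ... + x^4)^8. By inclusion-exclusion on dice exceeding 4: Σ_j (-1)^j C(8,j)·C(26-1-4j, 7) = C(8,0)·C(25,7) - C(8,1)·C(21,7) + C(8,2)·C(17,7) - C(8,3)·C(13,7) + C(8,4)·C(9,7) = 1·480700 - 8·116280 + 28·19448 - 56·1716 + 70·36 = 1428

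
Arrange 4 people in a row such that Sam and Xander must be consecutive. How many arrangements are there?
Treat the 2 as one block: (4-2+1)! × 2! = 6 × 2 = 12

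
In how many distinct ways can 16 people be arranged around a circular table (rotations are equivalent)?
Circular: fix one position, arrange the rest. (16-1)! = 1307674368000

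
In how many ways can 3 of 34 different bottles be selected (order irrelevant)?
C(34,3) = 34!/(3!×31!) = 5984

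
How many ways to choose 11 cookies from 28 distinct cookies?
C(28,11) = 28!/(11!×17!) = 21474180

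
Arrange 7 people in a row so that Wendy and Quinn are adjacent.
Treat as block: (7-1)! × 2! = 720 × 2 = 1440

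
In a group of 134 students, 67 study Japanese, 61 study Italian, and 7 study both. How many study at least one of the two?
|A∪B| = |A| + |B| - |A∩B| = 67 + 61 - 7 = 121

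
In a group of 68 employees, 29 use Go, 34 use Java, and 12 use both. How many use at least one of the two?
|A∪B| = |A| + |B| - |A∩B| = 29 + 34 - 12 = 51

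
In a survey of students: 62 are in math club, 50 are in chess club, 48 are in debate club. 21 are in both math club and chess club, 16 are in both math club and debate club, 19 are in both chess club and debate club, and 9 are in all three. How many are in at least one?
|A∪B∪C| = 62+50+48-21-16-19+9 = 113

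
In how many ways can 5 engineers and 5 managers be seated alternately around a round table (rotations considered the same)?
Fix one of the engineers: (5-1)! ways for the remaining engineers, × 5! ways for the managers = 24 × 120 = 2880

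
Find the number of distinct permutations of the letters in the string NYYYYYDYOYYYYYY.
15! / (1! × 1! × 1! × 12!) = 2730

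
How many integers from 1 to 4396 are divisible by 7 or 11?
⌊4396/7⌋ + ⌊4396/11⌋ - ⌊4396/77⌋ = 628 + 399 - 57 = 970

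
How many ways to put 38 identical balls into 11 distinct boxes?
C(38+11-1, 11-1) = C(48, 10) = 6540715896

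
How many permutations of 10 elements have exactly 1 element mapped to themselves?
Choose the 1 fixed point C(10,1) = 10, derange the rest: !9 = Σ_{j=0}^{9} (-1)^j·9!/j! = 362880 - 362880 + 181440 - 60480 + 15120 - 3024 + 504 - 72 + 9 - 1 = 133496. Product = 10 × 133496 = 1334960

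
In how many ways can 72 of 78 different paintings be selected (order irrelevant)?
C(78,72) = 78!/(72!×6!) = 256851595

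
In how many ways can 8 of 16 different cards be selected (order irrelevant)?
C(16,8) = 16!/(8!×8!) = 12870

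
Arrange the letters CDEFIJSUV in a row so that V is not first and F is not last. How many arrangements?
By inclusion-exclusion: 9! - 2×(9-1)! + (9-2)! = 362880 - 80640 + 5040 = 287280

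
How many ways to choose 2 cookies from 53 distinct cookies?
C(53,2) = 53!/(2!×51!) = 1378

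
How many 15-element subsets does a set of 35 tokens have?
C(35,15) = 35!/(15!×20!) = 3247943160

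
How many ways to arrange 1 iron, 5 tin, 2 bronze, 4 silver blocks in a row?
12! / (1! × 5! × 2! × 4!) = 83160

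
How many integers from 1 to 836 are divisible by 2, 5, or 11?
⌊836/2⌋+⌊836/5⌋+⌊836/11⌋ - ⌊836/10⌋-⌊836/22⌋-⌊836/55⌋ + ⌊836/110⌋ = 418+167+76 - 83-38-15 + 7 = 532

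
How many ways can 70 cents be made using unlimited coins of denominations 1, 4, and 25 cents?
Coefficient of x^70 in 1/(1-x^1) · 1/(1-x^4) · 1/(1-x^25). Case on j = number of 25-cent coins (j = 0..2); remainder r = 70 - 25j is made from {1,4} in ⌊r/4⌋+1 ways. r = 70, 45, 20 → 18 + 12 + 6 = 36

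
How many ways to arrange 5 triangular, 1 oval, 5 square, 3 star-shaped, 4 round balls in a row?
18! / (5! × 1! × 5! × 3! × 4!) = 3087564480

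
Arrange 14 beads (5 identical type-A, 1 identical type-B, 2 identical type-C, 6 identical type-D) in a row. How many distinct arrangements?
14! / (5! × 1! × 2! × 6!) = 504504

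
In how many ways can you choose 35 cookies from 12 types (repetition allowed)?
C(35+12-1, 12-1) = C(46, 11) = 13340783196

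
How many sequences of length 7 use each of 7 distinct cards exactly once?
7! = 5040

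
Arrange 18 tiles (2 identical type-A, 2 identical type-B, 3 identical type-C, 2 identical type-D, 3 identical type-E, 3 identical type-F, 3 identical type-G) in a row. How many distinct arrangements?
18! / (2! × 2! × 3! × 2! × 3! × 3! × 3!) = 617512896000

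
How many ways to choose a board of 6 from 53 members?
C(53,6) = 53!/(6!×47!) = 22957480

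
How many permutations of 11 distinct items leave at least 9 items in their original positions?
Exactly j fixed points: C(11,j)·!(11-j); sum over j ≥ 9 (derangement numbers via !m = (m-1)·(!(m-1) + !(m-2)): !0..!2 = 1, 0, 1). Σ_{j=9}^{11} C(11,j)·!(11-j) = C(11,9)·!2 + C(11,10)·!1 + C(11,11)·!0 = 55·1 + 11·0 + 1·1 = 56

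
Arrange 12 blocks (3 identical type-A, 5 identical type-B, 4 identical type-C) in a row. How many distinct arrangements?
12! / (3! × 5! × 4!) = 27720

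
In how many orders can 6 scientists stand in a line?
6! = 720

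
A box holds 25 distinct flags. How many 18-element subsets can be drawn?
C(25,18) = 25!/(18!×7!) = 480700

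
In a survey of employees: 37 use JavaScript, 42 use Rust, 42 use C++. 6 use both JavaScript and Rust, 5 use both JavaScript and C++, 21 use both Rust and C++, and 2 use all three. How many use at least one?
|A∪B∪C| = 37+42+42-6-5-21+2 = 91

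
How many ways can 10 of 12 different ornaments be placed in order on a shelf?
P(12,10) = 12!/(12-10)! = 239500800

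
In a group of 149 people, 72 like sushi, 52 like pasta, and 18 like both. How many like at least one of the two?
|A∪B| = |A| + |B| - |A∩B| = 72 + 52 - 18 = 106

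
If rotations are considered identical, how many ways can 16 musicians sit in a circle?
Circular: fix one position, arrange the rest. (16-1)! = 1307674368000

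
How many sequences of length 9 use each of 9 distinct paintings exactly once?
9! = 362880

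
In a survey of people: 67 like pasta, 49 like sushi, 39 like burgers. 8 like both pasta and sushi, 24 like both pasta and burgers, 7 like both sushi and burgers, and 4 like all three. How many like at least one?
|A∪B∪C| = 67+49+39-8-24-7+4 = 120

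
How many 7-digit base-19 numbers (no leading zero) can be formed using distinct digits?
First digit: 18 choices (nonzero). Then descending: 18 × 18 × 17 × 16 × 15 × 14 × 13 = 240589440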